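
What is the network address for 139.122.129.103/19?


IP:   10001011.01111010.10000001.01100111
Mask: 11111111.11111111.11100000.00000000
AND operation:
Net:  10001011.01111010.10000000.00000000
Network: 139.122.128.0/19


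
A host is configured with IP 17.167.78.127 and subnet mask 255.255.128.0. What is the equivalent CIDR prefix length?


Binary: 11111111.11111111.10000000.00000000
Count leading 1s
Prefix: /17


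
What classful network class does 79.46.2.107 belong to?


First octet: 79
Binary: 01001111
0xxxxxxx -> Class A (1-126)
Class A, default mask 255.0.0.0 (/8)


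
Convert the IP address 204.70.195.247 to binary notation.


204 = 11001100
70 = 01000110
195 = 11000011
247 = 11110111
Binary: 11001100.01000110.11000011.11110111


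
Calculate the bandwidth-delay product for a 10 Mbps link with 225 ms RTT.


BDP = bandwidth * RTT
= 10 Mbps * 225 ms
= 10 * 1e6 * 225 / 1000 bits
= 2250000 bits
= 281250 bytes
= 274.6582 KB
BDP = 2250000 bits (281250 bytes)


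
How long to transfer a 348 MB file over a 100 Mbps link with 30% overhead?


Effective throughput = 100 * (1 - 30/100) = 70 Mbps
File size in Mb = 348 * 8 = 2784 Mb
Time = 2784 / 70
Time = 39.7714 seconds


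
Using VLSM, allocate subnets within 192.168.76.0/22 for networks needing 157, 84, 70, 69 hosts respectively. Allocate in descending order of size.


157 hosts -> /24 (254 usable): 192.168.76.0/24
84 hosts -> /25 (126 usable): 192.168.77.0/25
70 hosts -> /25 (126 usable): 192.168.77.128/25
69 hosts -> /25 (126 usable): 192.168.78.0/25
Allocation: 192.168.76.0/24 (157 hosts, 254 usable); 192.168.77.0/25 (84 hosts, 126 usable); 192.168.77.128/25 (70 hosts, 126 usable); 192.168.78.0/25 (69 hosts, 126 usable)


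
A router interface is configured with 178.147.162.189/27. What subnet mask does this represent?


/27 means 27 network bits, 5 host bits
Binary: 11111111111111111111111111100000
Mask: 255.255.255.224


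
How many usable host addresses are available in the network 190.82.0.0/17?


Host bits = 32 - 17 = 15
Total addresses = 2^15 = 32768
Usable = total - 2 (network and broadcast)
Usable hosts: 32766


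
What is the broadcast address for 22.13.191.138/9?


Network: 22.0.0.0/9
Host bits = 23
Set all host bits to 1:
Broadcast: 22.127.255.255


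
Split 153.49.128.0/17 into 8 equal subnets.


New prefix = 17 + 3 = 20
Each subnet has 4096 addresses
  153.49.128.0/20
  153.49.144.0/20
  153.49.160.0/20
  153.49.176.0/20
  153.49.192.0/20
  153.49.208.0/20
  153.49.224.0/20
  153.49.240.0/20
Subnets: 153.49.128.0/20, 153.49.144.0/20, 153.49.160.0/20, 153.49.176.0/20, 153.49.192.0/20, 153.49.208.0/20, 153.49.224.0/20, 153.49.240.0/20


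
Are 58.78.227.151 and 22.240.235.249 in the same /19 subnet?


Mask: 255.255.224.0
58.78.227.151 AND mask = 58.78.224.0
22.240.235.249 AND mask = 22.240.224.0
No, different subnets (58.78.224.0 vs 22.240.224.0)


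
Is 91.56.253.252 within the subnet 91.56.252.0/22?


Subnet network: 91.56.252.0
Test IP AND mask: 91.56.252.0
Yes, 91.56.253.252 is in 91.56.252.0/22


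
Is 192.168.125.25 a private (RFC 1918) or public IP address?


RFC 1918 private ranges:
  10.0.0.0/8 (10.0.0.0 - 10.255.255.255)
  172.16.0.0/12 (172.16.0.0 - 172.31.255.255)
  192.168.0.0/16 (192.168.0.0 - 192.168.255.255)
Private (in 192.168.0.0/16)


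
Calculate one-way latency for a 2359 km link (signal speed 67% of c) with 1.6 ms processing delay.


Speed = 0.67 * 3e5 km/s = 201000 km/s
Propagation delay = 2359 / 201000 = 0.0117 s = 11.7363 ms
Processing delay = 1.6 ms
Total one-way latency = 13.3363 ms


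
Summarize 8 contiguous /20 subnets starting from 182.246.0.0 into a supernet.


Original prefix: /20
Number of subnets: 8 = 2^3
New prefix = 20 - 3 = 17
Supernet: 182.246.0.0/17


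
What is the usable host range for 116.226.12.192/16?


Network: 116.226.0.0
Broadcast: 116.226.255.255
First usable = network + 1
Last usable = broadcast - 1
Range: 116.226.0.1 to 116.226.255.254


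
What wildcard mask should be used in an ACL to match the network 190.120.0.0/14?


Subnet mask: 255.252.0.0
Wildcard = 255.255.255.255 - subnet mask
255 - 255 = 0
255 - 252 = 3
255 - 0 = 255
255 - 0 = 255
Wildcard: 0.3.255.255


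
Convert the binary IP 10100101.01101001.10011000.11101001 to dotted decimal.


10100101 = 165
01101001 = 105
10011000 = 152
11101001 = 233
IP: 165.105.152.233


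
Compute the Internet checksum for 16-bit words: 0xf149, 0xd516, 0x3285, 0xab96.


Sum all words (with carry folding):
+ 0xf149 = 0xf149
+ 0xd516 = 0xc660
+ 0x3285 = 0xf8e5
+ 0xab96 = 0xa47c
One's complement: ~0xa47c
Checksum = 0x5b83


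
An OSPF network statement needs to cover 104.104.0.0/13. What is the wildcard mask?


Subnet mask: 255.248.0.0
Wildcard = 255.255.255.255 - subnet mask
255 - 255 = 0
255 - 248 = 7
255 - 0 = 255
255 - 0 = 255
Wildcard: 0.7.255.255


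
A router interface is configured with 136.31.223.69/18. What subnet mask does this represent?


/18 means 18 network bits, 14 host bits
Binary: 11111111111111111100000000000000
Mask: 255.255.192.0


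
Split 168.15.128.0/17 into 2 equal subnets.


New prefix = 17 + 1 = 18
Each subnet has 16384 addresses
  168.15.128.0/18
  168.15.192.0/18
Subnets: 168.15.128.0/18, 168.15.192.0/18


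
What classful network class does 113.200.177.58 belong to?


First octet: 113
Binary: 01110001
0xxxxxxx -> Class A (1-126)
Class A, default mask 255.0.0.0 (/8)


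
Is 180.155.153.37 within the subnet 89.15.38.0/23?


Subnet network: 89.15.38.0
Test IP AND mask: 180.155.152.0
No, 180.155.153.37 is not in 89.15.38.0/23


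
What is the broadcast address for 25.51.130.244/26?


Network: 25.51.130.192/26
Host bits = 6
Set all host bits to 1:
Broadcast: 25.51.130.255


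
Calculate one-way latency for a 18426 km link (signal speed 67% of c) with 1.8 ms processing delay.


Speed = 0.67 * 3e5 km/s = 201000 km/s
Propagation delay = 18426 / 201000 = 0.0917 s = 91.6716 ms
Processing delay = 1.8 ms
Total one-way latency = 93.4716 ms


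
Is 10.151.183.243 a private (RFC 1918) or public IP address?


RFC 1918 private ranges:
  10.0.0.0/8 (10.0.0.0 - 10.255.255.255)
  172.16.0.0/12 (172.16.0.0 - 172.31.255.255)
  192.168.0.0/16 (192.168.0.0 - 192.168.255.255)
Private (in 10.0.0.0/8)


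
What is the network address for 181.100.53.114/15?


IP:   10110101.01100100.00110101.01110010
Mask: 11111111.11111110.00000000.00000000
AND operation:
Net:  10110101.01100100.00000000.00000000
Network: 181.100.0.0/15


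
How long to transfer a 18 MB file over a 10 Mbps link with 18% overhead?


Effective throughput = 10 * (1 - 18/100) = 8.2 Mbps
File size in Mb = 18 * 8 = 144 Mb
Time = 144 / 8.2
Time = 17.561 seconds


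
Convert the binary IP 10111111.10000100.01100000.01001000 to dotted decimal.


10111111 = 191
10000100 = 132
01100000 = 96
01001000 = 72
IP: 191.132.96.72


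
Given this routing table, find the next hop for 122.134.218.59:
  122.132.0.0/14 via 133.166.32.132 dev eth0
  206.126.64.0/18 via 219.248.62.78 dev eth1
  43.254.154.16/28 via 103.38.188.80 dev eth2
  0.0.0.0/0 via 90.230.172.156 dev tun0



Longest prefix match for 122.134.218.59:
  /14 122.132.0.0: MATCH
  /18 206.126.64.0: no
  /28 43.254.154.16: no
  /0 0.0.0.0: MATCH
Selected: next-hop 133.166.32.132 via eth0 (matched /14)


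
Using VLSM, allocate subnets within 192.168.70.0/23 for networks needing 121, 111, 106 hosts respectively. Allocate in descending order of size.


121 hosts -> /25 (126 usable): 192.168.70.0/25
111 hosts -> /25 (126 usable): 192.168.70.128/25
106 hosts -> /25 (126 usable): 192.168.71.0/25
Allocation: 192.168.70.0/25 (121 hosts, 126 usable); 192.168.70.128/25 (111 hosts, 126 usable); 192.168.71.0/25 (106 hosts, 126 usable)


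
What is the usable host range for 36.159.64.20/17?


Network: 36.159.0.0
Broadcast: 36.159.127.255
First usable = network + 1
Last usable = broadcast - 1
Range: 36.159.0.1 to 36.159.127.254


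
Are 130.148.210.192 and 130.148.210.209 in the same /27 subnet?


Mask: 255.255.255.224
130.148.210.192 AND mask = 130.148.210.192
130.148.210.209 AND mask = 130.148.210.192
Yes, same subnet (130.148.210.192)


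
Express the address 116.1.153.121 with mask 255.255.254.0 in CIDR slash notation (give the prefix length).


Binary: 11111111.11111111.11111110.00000000
Count leading 1s
Prefix: /23


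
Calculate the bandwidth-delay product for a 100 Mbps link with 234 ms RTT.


BDP = bandwidth * RTT
= 100 Mbps * 234 ms
= 100 * 1e6 * 234 / 1000 bits
= 23400000 bits
= 2925000 bytes
= 2856.4453 KB
BDP = 23400000 bits (2925000 bytes)


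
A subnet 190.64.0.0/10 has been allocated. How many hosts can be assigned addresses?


Host bits = 32 - 10 = 22
Total addresses = 2^22 = 4194304
Usable = total - 2 (network and broadcast)
Usable hosts: 4194302


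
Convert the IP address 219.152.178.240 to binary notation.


219 = 11011011
152 = 10011000
178 = 10110010
240 = 11110000
Binary: 11011011.10011000.10110010.11110000


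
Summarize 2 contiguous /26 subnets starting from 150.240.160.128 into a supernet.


Original prefix: /26
Number of subnets: 2 = 2^1
New prefix = 26 - 1 = 25
Supernet: 150.240.160.128/25


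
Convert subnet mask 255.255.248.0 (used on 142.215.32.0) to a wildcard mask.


Subnet mask: 255.255.248.0
Wildcard = 255.255.255.255 - subnet mask
255 - 255 = 0
255 - 255 = 0
255 - 248 = 7
255 - 0 = 255
Wildcard: 0.0.7.255


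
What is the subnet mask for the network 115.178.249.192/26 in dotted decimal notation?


/26 means 26 network bits, 6 host bits
Binary: 11111111111111111111111111000000
Mask: 255.255.255.192


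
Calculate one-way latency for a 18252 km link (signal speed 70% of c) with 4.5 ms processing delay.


Speed = 0.7 * 3e5 km/s = 210000 km/s
Propagation delay = 18252 / 210000 = 0.0869 s = 86.9143 ms
Processing delay = 4.5 ms
Total one-way latency = 91.4143 ms


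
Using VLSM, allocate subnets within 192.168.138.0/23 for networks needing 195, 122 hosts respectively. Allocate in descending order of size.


195 hosts -> /24 (254 usable): 192.168.138.0/24
122 hosts -> /25 (126 usable): 192.168.139.0/25
Allocation: 192.168.138.0/24 (195 hosts, 254 usable); 192.168.139.0/25 (122 hosts, 126 usable)


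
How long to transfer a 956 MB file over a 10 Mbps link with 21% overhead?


Effective throughput = 10 * (1 - 21/100) = 7.9 Mbps
File size in Mb = 956 * 8 = 7648 Mb
Time = 7648 / 7.9
Time = 968.1013 seconds


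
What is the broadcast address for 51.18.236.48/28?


Network: 51.18.236.48/28
Host bits = 4
Set all host bits to 1:
Broadcast: 51.18.236.63


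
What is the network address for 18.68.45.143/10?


IP:   00010010.01000100.00101101.10001111
Mask: 11111111.11000000.00000000.00000000
AND operation:
Net:  00010010.01000000.00000000.00000000
Network: 18.64.0.0/10


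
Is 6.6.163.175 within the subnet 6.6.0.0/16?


Subnet network: 6.6.0.0
Test IP AND mask: 6.6.0.0
Yes, 6.6.163.175 is in 6.6.0.0/16


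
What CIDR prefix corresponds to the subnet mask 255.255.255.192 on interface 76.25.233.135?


Binary: 11111111.11111111.11111111.11000000
Count leading 1s
Prefix: /26


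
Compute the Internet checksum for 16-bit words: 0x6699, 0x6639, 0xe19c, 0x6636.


Sum all words (with carry folding):
+ 0x6699 = 0x6699
+ 0x6639 = 0xccd2
+ 0xe19c = 0xae6f
+ 0x6636 = 0x14a6
One's complement: ~0x14a6
Checksum = 0xeb59


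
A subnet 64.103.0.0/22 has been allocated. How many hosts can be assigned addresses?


Host bits = 32 - 22 = 10
Total addresses = 2^10 = 1024
Usable = total - 2 (network and broadcast)
Usable hosts: 1022


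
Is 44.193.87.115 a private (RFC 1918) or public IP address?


RFC 1918 private ranges:
  10.0.0.0/8 (10.0.0.0 - 10.255.255.255)
  172.16.0.0/12 (172.16.0.0 - 172.31.255.255)
  192.168.0.0/16 (192.168.0.0 - 192.168.255.255)
Public (not in any RFC 1918 range)


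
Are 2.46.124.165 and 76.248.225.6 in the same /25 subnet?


Mask: 255.255.255.128
2.46.124.165 AND mask = 2.46.124.128
76.248.225.6 AND mask = 76.248.225.0
No, different subnets (2.46.124.128 vs 76.248.225.0)


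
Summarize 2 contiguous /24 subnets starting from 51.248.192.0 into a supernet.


Original prefix: /24
Number of subnets: 2 = 2^1
New prefix = 24 - 1 = 23
Supernet: 51.248.192.0/23


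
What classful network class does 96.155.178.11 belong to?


First octet: 96
Binary: 01100000
0xxxxxxx -> Class A (1-126)
Class A, default mask 255.0.0.0 (/8)


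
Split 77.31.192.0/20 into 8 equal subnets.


New prefix = 20 + 3 = 23
Each subnet has 512 addresses
  77.31.192.0/23
  77.31.194.0/23
  77.31.196.0/23
  77.31.198.0/23
  77.31.200.0/23
  77.31.202.0/23
  77.31.204.0/23
  77.31.206.0/23
Subnets: 77.31.192.0/23, 77.31.194.0/23, 77.31.196.0/23, 77.31.198.0/23, 77.31.200.0/23, 77.31.202.0/23, 77.31.204.0/23, 77.31.206.0/23


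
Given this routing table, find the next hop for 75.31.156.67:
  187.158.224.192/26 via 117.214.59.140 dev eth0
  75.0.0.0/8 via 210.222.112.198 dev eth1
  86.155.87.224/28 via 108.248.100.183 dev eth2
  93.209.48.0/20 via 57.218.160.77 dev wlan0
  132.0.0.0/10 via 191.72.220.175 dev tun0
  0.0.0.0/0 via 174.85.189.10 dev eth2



Longest prefix match for 75.31.156.67:
  /26 187.158.224.192: no
  /8 75.0.0.0: MATCH
  /28 86.155.87.224: no
  /20 93.209.48.0: no
  /10 132.0.0.0: no
  /0 0.0.0.0: MATCH
Selected: next-hop 210.222.112.198 via eth1 (matched /8)


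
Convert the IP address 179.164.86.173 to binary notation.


179 = 10110011
164 = 10100100
86 = 01010110
173 = 10101101
Binary: 10110011.10100100.01010110.10101101


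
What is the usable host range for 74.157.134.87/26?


Network: 74.157.134.64
Broadcast: 74.157.134.127
First usable = network + 1
Last usable = broadcast - 1
Range: 74.157.134.65 to 74.157.134.126


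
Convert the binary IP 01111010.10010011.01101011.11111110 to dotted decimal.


01111010 = 122
10010011 = 147
01101011 = 107
11111110 = 254
IP: 122.147.107.254


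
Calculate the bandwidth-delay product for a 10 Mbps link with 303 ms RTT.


BDP = bandwidth * RTT
= 10 Mbps * 303 ms
= 10 * 1e6 * 303 / 1000 bits
= 3030000 bits
= 378750 bytes
= 369.873 KB
BDP = 3030000 bits (378750 bytes)


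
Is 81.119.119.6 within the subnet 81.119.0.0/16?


Subnet network: 81.119.0.0
Test IP AND mask: 81.119.0.0
Yes, 81.119.119.6 is in 81.119.0.0/16


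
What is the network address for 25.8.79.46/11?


IP:   00011001.00001000.01001111.00101110
Mask: 11111111.11100000.00000000.00000000
AND operation:
Net:  00011001.00000000.00000000.00000000
Network: 25.0.0.0/11


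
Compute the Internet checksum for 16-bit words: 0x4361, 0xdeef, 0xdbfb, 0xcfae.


Sum all words (with carry folding):
+ 0x4361 = 0x4361
+ 0xdeef = 0x2251
+ 0xdbfb = 0xfe4c
+ 0xcfae = 0xcdfb
One's complement: ~0xcdfb
Checksum = 0x3204


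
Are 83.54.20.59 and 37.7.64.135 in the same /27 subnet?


Mask: 255.255.255.224
83.54.20.59 AND mask = 83.54.20.32
37.7.64.135 AND mask = 37.7.64.128
No, different subnets (83.54.20.32 vs 37.7.64.128)


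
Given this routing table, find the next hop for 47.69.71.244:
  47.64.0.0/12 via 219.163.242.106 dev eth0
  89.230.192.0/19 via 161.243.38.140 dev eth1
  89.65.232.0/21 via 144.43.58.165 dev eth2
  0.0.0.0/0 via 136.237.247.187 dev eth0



Longest prefix match for 47.69.71.244:
  /12 47.64.0.0: MATCH
  /19 89.230.192.0: no
  /21 89.65.232.0: no
  /0 0.0.0.0: MATCH
Selected: next-hop 219.163.242.106 via eth0 (matched /12)


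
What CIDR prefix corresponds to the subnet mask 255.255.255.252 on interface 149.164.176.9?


Binary: 11111111.11111111.11111111.11111100
Count leading 1s
Prefix: /30


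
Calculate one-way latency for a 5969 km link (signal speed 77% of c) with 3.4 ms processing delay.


Speed = 0.77 * 3e5 km/s = 231000 km/s
Propagation delay = 5969 / 231000 = 0.0258 s = 25.8398 ms
Processing delay = 3.4 ms
Total one-way latency = 29.2398 ms


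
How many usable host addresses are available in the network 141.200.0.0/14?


Host bits = 32 - 14 = 18
Total addresses = 2^18 = 262144
Usable = total - 2 (network and broadcast)
Usable hosts: 262142


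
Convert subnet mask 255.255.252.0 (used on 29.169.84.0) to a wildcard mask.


Subnet mask: 255.255.252.0
Wildcard = 255.255.255.255 - subnet mask
255 - 255 = 0
255 - 255 = 0
255 - 252 = 3
255 - 0 = 255
Wildcard: 0.0.3.255


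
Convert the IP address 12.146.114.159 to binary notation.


12 = 00001100
146 = 10010010
114 = 01110010
159 = 10011111
Binary: 00001100.10010010.01110010.10011111


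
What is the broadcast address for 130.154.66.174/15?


Network: 130.154.0.0/15
Host bits = 17
Set all host bits to 1:
Broadcast: 130.155.255.255


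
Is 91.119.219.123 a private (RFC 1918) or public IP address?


RFC 1918 private ranges:
  10.0.0.0/8 (10.0.0.0 - 10.255.255.255)
  172.16.0.0/12 (172.16.0.0 - 172.31.255.255)
  192.168.0.0/16 (192.168.0.0 - 192.168.255.255)
Public (not in any RFC 1918 range)


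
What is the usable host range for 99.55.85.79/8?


Network: 99.0.0.0
Broadcast: 99.255.255.255
First usable = network + 1
Last usable = broadcast - 1
Range: 99.0.0.1 to 99.255.255.254


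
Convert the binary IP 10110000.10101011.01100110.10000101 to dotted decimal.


10110000 = 176
10101011 = 171
01100110 = 102
10000101 = 133
IP: 176.171.102.133


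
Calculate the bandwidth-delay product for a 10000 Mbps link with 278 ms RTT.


BDP = bandwidth * RTT
= 10000 Mbps * 278 ms
= 10000 * 1e6 * 278 / 1000 bits
= 2780000000 bits
= 347500000 bytes
= 339355.4688 KB
BDP = 2780000000 bits (347500000 bytes)


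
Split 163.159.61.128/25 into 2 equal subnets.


New prefix = 25 + 1 = 26
Each subnet has 64 addresses
  163.159.61.128/26
  163.159.61.192/26
Subnets: 163.159.61.128/26, 163.159.61.192/26


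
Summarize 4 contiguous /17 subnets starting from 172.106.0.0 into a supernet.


Original prefix: /17
Number of subnets: 4 = 2^2
New prefix = 17 - 2 = 15
Supernet: 172.106.0.0/15


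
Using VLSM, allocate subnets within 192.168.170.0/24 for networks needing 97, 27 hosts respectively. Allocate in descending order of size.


97 hosts -> /25 (126 usable): 192.168.170.0/25
27 hosts -> /27 (30 usable): 192.168.170.128/27
Allocation: 192.168.170.0/25 (97 hosts, 126 usable); 192.168.170.128/27 (27 hosts, 30 usable)


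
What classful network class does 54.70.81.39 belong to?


First octet: 54
Binary: 00110110
0xxxxxxx -> Class A (1-126)
Class A, default mask 255.0.0.0 (/8)


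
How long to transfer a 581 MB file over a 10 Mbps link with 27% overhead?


Effective throughput = 10 * (1 - 27/100) = 7.3 Mbps
File size in Mb = 581 * 8 = 4648 Mb
Time = 4648 / 7.3
Time = 636.7123 seconds


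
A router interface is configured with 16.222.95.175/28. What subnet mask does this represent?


/28 means 28 network bits, 4 host bits
Binary: 11111111111111111111111111110000
Mask: 255.255.255.240


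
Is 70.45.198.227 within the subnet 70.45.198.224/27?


Subnet network: 70.45.198.224
Test IP AND mask: 70.45.198.224
Yes, 70.45.198.227 is in 70.45.198.224/27


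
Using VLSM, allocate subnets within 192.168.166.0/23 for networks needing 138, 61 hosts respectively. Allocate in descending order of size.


138 hosts -> /24 (254 usable): 192.168.166.0/24
61 hosts -> /26 (62 usable): 192.168.167.0/26
Allocation: 192.168.166.0/24 (138 hosts, 254 usable); 192.168.167.0/26 (61 hosts, 62 usable)


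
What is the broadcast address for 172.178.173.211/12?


Network: 172.176.0.0/12
Host bits = 20
Set all host bits to 1:
Broadcast: 172.191.255.255


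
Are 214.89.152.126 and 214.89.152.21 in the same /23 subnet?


Mask: 255.255.254.0
214.89.152.126 AND mask = 214.89.152.0
214.89.152.21 AND mask = 214.89.152.0
Yes, same subnet (214.89.152.0)


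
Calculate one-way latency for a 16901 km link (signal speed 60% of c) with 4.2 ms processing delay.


Speed = 0.6 * 3e5 km/s = 180000 km/s
Propagation delay = 16901 / 180000 = 0.0939 s = 93.8944 ms
Processing delay = 4.2 ms
Total one-way latency = 98.0944 ms


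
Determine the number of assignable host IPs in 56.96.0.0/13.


Host bits = 32 - 13 = 19
Total addresses = 2^19 = 524288
Usable = total - 2 (network and broadcast)
Usable hosts: 524286


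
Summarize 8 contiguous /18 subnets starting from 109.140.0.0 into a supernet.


Original prefix: /18
Number of subnets: 8 = 2^3
New prefix = 18 - 3 = 15
Supernet: 109.140.0.0/15


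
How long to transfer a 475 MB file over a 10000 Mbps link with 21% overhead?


Effective throughput = 10000 * (1 - 21/100) = 7900 Mbps
File size in Mb = 475 * 8 = 3800 Mb
Time = 3800 / 7900
Time = 0.481 seconds


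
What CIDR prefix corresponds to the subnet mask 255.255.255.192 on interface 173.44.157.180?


Binary: 11111111.11111111.11111111.11000000
Count leading 1s
Prefix: /26


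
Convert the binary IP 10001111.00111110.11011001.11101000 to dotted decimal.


10001111 = 143
00111110 = 62
11011001 = 217
11101000 = 232
IP: 143.62.217.232


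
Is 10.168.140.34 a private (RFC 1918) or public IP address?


RFC 1918 private ranges:
  10.0.0.0/8 (10.0.0.0 - 10.255.255.255)
  172.16.0.0/12 (172.16.0.0 - 172.31.255.255)
  192.168.0.0/16 (192.168.0.0 - 192.168.255.255)
Private (in 10.0.0.0/8)


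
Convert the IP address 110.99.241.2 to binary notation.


110 = 01101110
99 = 01100011
241 = 11110001
2 = 00000010
Binary: 01101110.01100011.11110001.00000010


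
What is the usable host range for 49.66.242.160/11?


Network: 49.64.0.0
Broadcast: 49.95.255.255
First usable = network + 1
Last usable = broadcast - 1
Range: 49.64.0.1 to 49.95.255.254


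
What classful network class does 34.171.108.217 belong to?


First octet: 34
Binary: 00100010
0xxxxxxx -> Class A (1-126)
Class A, default mask 255.0.0.0 (/8)


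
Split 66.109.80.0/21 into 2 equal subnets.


New prefix = 21 + 1 = 22
Each subnet has 1024 addresses
  66.109.80.0/22
  66.109.84.0/22
Subnets: 66.109.80.0/22, 66.109.84.0/22


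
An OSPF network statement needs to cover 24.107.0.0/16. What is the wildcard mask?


Subnet mask: 255.255.0.0
Wildcard = 255.255.255.255 - subnet mask
255 - 255 = 0
255 - 255 = 0
255 - 0 = 255
255 - 0 = 255
Wildcard: 0.0.255.255


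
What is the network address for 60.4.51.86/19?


IP:   00111100.00000100.00110011.01010110
Mask: 11111111.11111111.11100000.00000000
AND operation:
Net:  00111100.00000100.00100000.00000000
Network: 60.4.32.0/19


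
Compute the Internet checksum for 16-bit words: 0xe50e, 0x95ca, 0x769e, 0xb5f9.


Sum all words (with carry folding):
+ 0xe50e = 0xe50e
+ 0x95ca = 0x7ad9
+ 0x769e = 0xf177
+ 0xb5f9 = 0xa771
One's complement: ~0xa771
Checksum = 0x588e


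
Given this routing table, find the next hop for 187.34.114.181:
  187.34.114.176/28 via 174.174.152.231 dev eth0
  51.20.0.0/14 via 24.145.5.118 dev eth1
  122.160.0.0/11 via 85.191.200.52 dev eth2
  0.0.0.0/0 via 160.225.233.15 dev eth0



Longest prefix match for 187.34.114.181:
  /28 187.34.114.176: MATCH
  /14 51.20.0.0: no
  /11 122.160.0.0: no
  /0 0.0.0.0: MATCH
Selected: next-hop 174.174.152.231 via eth0 (matched /28)


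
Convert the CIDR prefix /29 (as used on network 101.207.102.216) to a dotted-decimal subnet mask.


/29 means 29 network bits, 3 host bits
Binary: 11111111111111111111111111111000
Mask: 255.255.255.248


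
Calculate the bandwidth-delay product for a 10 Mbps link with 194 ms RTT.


BDP = bandwidth * RTT
= 10 Mbps * 194 ms
= 10 * 1e6 * 194 / 1000 bits
= 1940000 bits
= 242500 bytes
= 236.8164 KB
BDP = 1940000 bits (242500 bytes)


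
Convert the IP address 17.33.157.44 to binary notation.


17 = 00010001
33 = 00100001
157 = 10011101
44 = 00101100
Binary: 00010001.00100001.10011101.00101100


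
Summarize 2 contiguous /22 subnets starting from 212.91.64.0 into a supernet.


Original prefix: /22
Number of subnets: 2 = 2^1
New prefix = 22 - 1 = 21
Supernet: 212.91.64.0/21


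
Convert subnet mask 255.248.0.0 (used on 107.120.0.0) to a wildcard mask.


Subnet mask: 255.248.0.0
Wildcard = 255.255.255.255 - subnet mask
255 - 255 = 0
255 - 248 = 7
255 - 0 = 255
255 - 0 = 255
Wildcard: 0.7.255.255


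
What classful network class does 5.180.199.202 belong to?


First octet: 5
Binary: 00000101
0xxxxxxx -> Class A (1-126)
Class A, default mask 255.0.0.0 (/8)


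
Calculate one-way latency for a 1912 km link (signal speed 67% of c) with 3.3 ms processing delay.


Speed = 0.67 * 3e5 km/s = 201000 km/s
Propagation delay = 1912 / 201000 = 0.0095 s = 9.5124 ms
Processing delay = 3.3 ms
Total one-way latency = 12.8124 ms


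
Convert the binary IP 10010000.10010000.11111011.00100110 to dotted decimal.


10010000 = 144
10010000 = 144
11111011 = 251
00100110 = 38
IP: 144.144.251.38


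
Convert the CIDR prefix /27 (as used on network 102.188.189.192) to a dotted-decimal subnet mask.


/27 means 27 network bits, 5 host bits
Binary: 11111111111111111111111111100000
Mask: 255.255.255.224


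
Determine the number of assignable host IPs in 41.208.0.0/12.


Host bits = 32 - 12 = 20
Total addresses = 2^20 = 1048576
Usable = total - 2 (network and broadcast)
Usable hosts: 1048574


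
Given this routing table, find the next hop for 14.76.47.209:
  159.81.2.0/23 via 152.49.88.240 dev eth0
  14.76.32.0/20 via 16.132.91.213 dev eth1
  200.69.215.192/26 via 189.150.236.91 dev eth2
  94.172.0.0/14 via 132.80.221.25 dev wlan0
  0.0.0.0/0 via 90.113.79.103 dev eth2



Longest prefix match for 14.76.47.209:
  /23 159.81.2.0: no
  /20 14.76.32.0: MATCH
  /26 200.69.215.192: no
  /14 94.172.0.0: no
  /0 0.0.0.0: MATCH
Selected: next-hop 16.132.91.213 via eth1 (matched /20)


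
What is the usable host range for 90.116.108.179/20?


Network: 90.116.96.0
Broadcast: 90.116.111.255
First usable = network + 1
Last usable = broadcast - 1
Range: 90.116.96.1 to 90.116.111.254


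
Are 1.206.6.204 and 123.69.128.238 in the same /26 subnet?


Mask: 255.255.255.192
1.206.6.204 AND mask = 1.206.6.192
123.69.128.238 AND mask = 123.69.128.192
No, different subnets (1.206.6.192 vs 123.69.128.192)


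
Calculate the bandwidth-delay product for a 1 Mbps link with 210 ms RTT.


BDP = bandwidth * RTT
= 1 Mbps * 210 ms
= 1 * 1e6 * 210 / 1000 bits
= 210000 bits
= 26250 bytes
= 25.6348 KB
BDP = 210000 bits (26250 bytes)


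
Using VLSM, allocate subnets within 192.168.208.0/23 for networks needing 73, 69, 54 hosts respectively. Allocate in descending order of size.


73 hosts -> /25 (126 usable): 192.168.208.0/25
69 hosts -> /25 (126 usable): 192.168.208.128/25
54 hosts -> /26 (62 usable): 192.168.209.0/26
Allocation: 192.168.208.0/25 (73 hosts, 126 usable); 192.168.208.128/25 (69 hosts, 126 usable); 192.168.209.0/26 (54 hosts, 62 usable)


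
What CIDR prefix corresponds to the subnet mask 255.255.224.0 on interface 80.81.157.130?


Binary: 11111111.11111111.11100000.00000000
Count leading 1s
Prefix: /19


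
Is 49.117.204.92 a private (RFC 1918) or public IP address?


RFC 1918 private ranges:
  10.0.0.0/8 (10.0.0.0 - 10.255.255.255)
  172.16.0.0/12 (172.16.0.0 - 172.31.255.255)
  192.168.0.0/16 (192.168.0.0 - 192.168.255.255)
Public (not in any RFC 1918 range)


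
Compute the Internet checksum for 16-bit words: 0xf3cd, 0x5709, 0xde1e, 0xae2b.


Sum all words (with carry folding):
+ 0xf3cd = 0xf3cd
+ 0x5709 = 0x4ad7
+ 0xde1e = 0x28f6
+ 0xae2b = 0xd721
One's complement: ~0xd721
Checksum = 0x28de


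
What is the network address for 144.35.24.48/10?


IP:   10010000.00100011.00011000.00110000
Mask: 11111111.11000000.00000000.00000000
AND operation:
Net:  10010000.00000000.00000000.00000000
Network: 144.0.0.0/10


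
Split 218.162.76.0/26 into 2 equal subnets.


New prefix = 26 + 1 = 27
Each subnet has 32 addresses
  218.162.76.0/27
  218.162.76.32/27
Subnets: 218.162.76.0/27, 218.162.76.32/27


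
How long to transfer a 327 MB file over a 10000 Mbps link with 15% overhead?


Effective throughput = 10000 * (1 - 15/100) = 8500 Mbps
File size in Mb = 327 * 8 = 2616 Mb
Time = 2616 / 8500
Time = 0.3078 seconds


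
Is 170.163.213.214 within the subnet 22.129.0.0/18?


Subnet network: 22.129.0.0
Test IP AND mask: 170.163.192.0
No, 170.163.213.214 is not in 22.129.0.0/18


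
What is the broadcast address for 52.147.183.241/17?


Network: 52.147.128.0/17
Host bits = 15
Set all host bits to 1:
Broadcast: 52.147.255.255


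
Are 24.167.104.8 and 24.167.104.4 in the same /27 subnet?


Mask: 255.255.255.224
24.167.104.8 AND mask = 24.167.104.0
24.167.104.4 AND mask = 24.167.104.0
Yes, same subnet (24.167.104.0)


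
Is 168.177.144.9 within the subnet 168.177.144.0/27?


Subnet network: 168.177.144.0
Test IP AND mask: 168.177.144.0
Yes, 168.177.144.9 is in 168.177.144.0/27


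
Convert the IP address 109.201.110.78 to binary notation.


109 = 01101101
201 = 11001001
110 = 01101110
78 = 01001110
Binary: 01101101.11001001.01101110.01001110


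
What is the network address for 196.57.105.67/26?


IP:   11000100.00111001.01101001.01000011
Mask: 11111111.11111111.11111111.11000000
AND operation:
Net:  11000100.00111001.01101001.01000000
Network: 196.57.105.64/26


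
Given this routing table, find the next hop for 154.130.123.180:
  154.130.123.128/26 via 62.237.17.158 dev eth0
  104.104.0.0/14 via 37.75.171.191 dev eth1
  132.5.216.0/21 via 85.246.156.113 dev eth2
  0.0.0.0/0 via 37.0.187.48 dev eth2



Longest prefix match for 154.130.123.180:
  /26 154.130.123.128: MATCH
  /14 104.104.0.0: no
  /21 132.5.216.0: no
  /0 0.0.0.0: MATCH
Selected: next-hop 62.237.17.158 via eth0 (matched /26)


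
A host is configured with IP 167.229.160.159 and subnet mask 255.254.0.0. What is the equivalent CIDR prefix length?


Binary: 11111111.11111110.00000000.00000000
Count leading 1s
Prefix: /15


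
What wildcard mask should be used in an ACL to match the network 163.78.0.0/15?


Subnet mask: 255.254.0.0
Wildcard = 255.255.255.255 - subnet mask
255 - 255 = 0
255 - 254 = 1
255 - 0 = 255
255 - 0 = 255
Wildcard: 0.1.255.255


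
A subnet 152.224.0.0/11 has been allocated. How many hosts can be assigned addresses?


Host bits = 32 - 11 = 21
Total addresses = 2^21 = 2097152
Usable = total - 2 (network and broadcast)
Usable hosts: 2097150


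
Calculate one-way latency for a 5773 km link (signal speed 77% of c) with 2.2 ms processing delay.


Speed = 0.77 * 3e5 km/s = 231000 km/s
Propagation delay = 5773 / 231000 = 0.025 s = 24.9913 ms
Processing delay = 2.2 ms
Total one-way latency = 27.1913 ms


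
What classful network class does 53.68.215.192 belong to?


First octet: 53
Binary: 00110101
0xxxxxxx -> Class A (1-126)
Class A, default mask 255.0.0.0 (/8)


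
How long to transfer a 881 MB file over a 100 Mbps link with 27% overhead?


Effective throughput = 100 * (1 - 27/100) = 73 Mbps
File size in Mb = 881 * 8 = 7048 Mb
Time = 7048 / 73
Time = 96.5479 seconds


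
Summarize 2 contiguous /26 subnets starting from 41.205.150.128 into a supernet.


Original prefix: /26
Number of subnets: 2 = 2^1
New prefix = 26 - 1 = 25
Supernet: 41.205.150.128/25


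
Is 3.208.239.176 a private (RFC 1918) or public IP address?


RFC 1918 private ranges:
  10.0.0.0/8 (10.0.0.0 - 10.255.255.255)
  172.16.0.0/12 (172.16.0.0 - 172.31.255.255)
  192.168.0.0/16 (192.168.0.0 - 192.168.255.255)
Public (not in any RFC 1918 range)


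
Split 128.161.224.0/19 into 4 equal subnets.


New prefix = 19 + 2 = 21
Each subnet has 2048 addresses
  128.161.224.0/21
  128.161.232.0/21
  128.161.240.0/21
  128.161.248.0/21
Subnets: 128.161.224.0/21, 128.161.232.0/21, 128.161.240.0/21, 128.161.248.0/21


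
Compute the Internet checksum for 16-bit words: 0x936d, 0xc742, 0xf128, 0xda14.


Sum all words (with carry folding):
+ 0x936d = 0x936d
+ 0xc742 = 0x5ab0
+ 0xf128 = 0x4bd9
+ 0xda14 = 0x25ee
One's complement: ~0x25ee
Checksum = 0xda11


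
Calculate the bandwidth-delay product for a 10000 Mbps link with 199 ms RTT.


BDP = bandwidth * RTT
= 10000 Mbps * 199 ms
= 10000 * 1e6 * 199 / 1000 bits
= 1990000000 bits
= 248750000 bytes
= 242919.9219 KB
BDP = 1990000000 bits (248750000 bytes)


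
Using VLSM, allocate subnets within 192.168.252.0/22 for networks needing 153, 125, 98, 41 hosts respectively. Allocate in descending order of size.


153 hosts -> /24 (254 usable): 192.168.252.0/24
125 hosts -> /25 (126 usable): 192.168.253.0/25
98 hosts -> /25 (126 usable): 192.168.253.128/25
41 hosts -> /26 (62 usable): 192.168.254.0/26
Allocation: 192.168.252.0/24 (153 hosts, 254 usable); 192.168.253.0/25 (125 hosts, 126 usable); 192.168.253.128/25 (98 hosts, 126 usable); 192.168.254.0/26 (41 hosts, 62 usable)


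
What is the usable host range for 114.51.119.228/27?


Network: 114.51.119.224
Broadcast: 114.51.119.255
First usable = network + 1
Last usable = broadcast - 1
Range: 114.51.119.225 to 114.51.119.254


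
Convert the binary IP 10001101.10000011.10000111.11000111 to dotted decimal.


10001101 = 141
10000011 = 131
10000111 = 135
11000111 = 199
IP: 141.131.135.199


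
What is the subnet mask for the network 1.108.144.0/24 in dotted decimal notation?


/24 means 24 network bits, 8 host bits
Binary: 11111111111111111111111100000000
Mask: 255.255.255.0


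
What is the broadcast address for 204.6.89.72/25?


Network: 204.6.89.0/25
Host bits = 7
Set all host bits to 1:
Broadcast: 204.6.89.127


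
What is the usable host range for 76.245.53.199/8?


Network: 76.0.0.0
Broadcast: 76.255.255.255
First usable = network + 1
Last usable = broadcast - 1
Range: 76.0.0.1 to 76.255.255.254


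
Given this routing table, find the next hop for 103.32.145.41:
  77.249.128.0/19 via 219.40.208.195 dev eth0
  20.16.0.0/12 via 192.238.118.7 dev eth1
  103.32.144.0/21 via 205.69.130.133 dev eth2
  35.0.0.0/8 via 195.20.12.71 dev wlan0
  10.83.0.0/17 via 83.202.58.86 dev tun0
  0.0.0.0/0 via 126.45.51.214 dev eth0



Longest prefix match for 103.32.145.41:
  /19 77.249.128.0: no
  /12 20.16.0.0: no
  /21 103.32.144.0: MATCH
  /8 35.0.0.0: no
  /17 10.83.0.0: no
  /0 0.0.0.0: MATCH
Selected: next-hop 205.69.130.133 via eth2 (matched /21)


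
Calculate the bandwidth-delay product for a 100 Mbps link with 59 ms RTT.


BDP = bandwidth * RTT
= 100 Mbps * 59 ms
= 100 * 1e6 * 59 / 1000 bits
= 5900000 bits
= 737500 bytes
= 720.2148 KB
BDP = 5900000 bits (737500 bytes)


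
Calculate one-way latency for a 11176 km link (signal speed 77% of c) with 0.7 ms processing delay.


Speed = 0.77 * 3e5 km/s = 231000 km/s
Propagation delay = 11176 / 231000 = 0.0484 s = 48.381 ms
Processing delay = 0.7 ms
Total one-way latency = 49.081 ms


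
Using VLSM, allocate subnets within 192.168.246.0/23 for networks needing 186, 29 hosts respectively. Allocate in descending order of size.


186 hosts -> /24 (254 usable): 192.168.246.0/24
29 hosts -> /27 (30 usable): 192.168.247.0/27
Allocation: 192.168.246.0/24 (186 hosts, 254 usable); 192.168.247.0/27 (29 hosts, 30 usable)


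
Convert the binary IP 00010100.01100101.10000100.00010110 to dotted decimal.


00010100 = 20
01100101 = 101
10000100 = 132
00010110 = 22
IP: 20.101.132.22


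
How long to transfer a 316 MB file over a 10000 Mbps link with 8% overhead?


Effective throughput = 10000 * (1 - 8/100) = 9200 Mbps
File size in Mb = 316 * 8 = 2528 Mb
Time = 2528 / 9200
Time = 0.2748 seconds


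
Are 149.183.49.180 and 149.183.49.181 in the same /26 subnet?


Mask: 255.255.255.192
149.183.49.180 AND mask = 149.183.49.128
149.183.49.181 AND mask = 149.183.49.128
Yes, same subnet (149.183.49.128)


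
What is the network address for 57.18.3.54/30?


IP:   00111001.00010010.00000011.00110110
Mask: 11111111.11111111.11111111.11111100
AND operation:
Net:  00111001.00010010.00000011.00110100
Network: 57.18.3.52/30


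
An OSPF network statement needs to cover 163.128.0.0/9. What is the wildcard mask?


Subnet mask: 255.128.0.0
Wildcard = 255.255.255.255 - subnet mask
255 - 255 = 0
255 - 128 = 127
255 - 0 = 255
255 - 0 = 255
Wildcard: 0.127.255.255


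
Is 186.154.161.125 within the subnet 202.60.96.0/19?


Subnet network: 202.60.96.0
Test IP AND mask: 186.154.160.0
No, 186.154.161.125 is not in 202.60.96.0/19


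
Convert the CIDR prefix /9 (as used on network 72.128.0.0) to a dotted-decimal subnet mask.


/9 means 9 network bits, 23 host bits
Binary: 11111111100000000000000000000000
Mask: 255.128.0.0


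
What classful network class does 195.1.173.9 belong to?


First octet: 195
Binary: 11000011
110xxxxx -> Class C (192-223)
Class C, default mask 255.255.255.0 (/24)


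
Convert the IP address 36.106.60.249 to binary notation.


36 = 00100100
106 = 01101010
60 = 00111100
249 = 11111001
Binary: 00100100.01101010.00111100.11111001


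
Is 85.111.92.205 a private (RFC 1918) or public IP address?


RFC 1918 private ranges:
  10.0.0.0/8 (10.0.0.0 - 10.255.255.255)
  172.16.0.0/12 (172.16.0.0 - 172.31.255.255)
  192.168.0.0/16 (192.168.0.0 - 192.168.255.255)
Public (not in any RFC 1918 range)


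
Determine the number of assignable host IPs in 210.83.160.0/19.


Host bits = 32 - 19 = 13
Total addresses = 2^13 = 8192
Usable = total - 2 (network and broadcast)
Usable hosts: 8190


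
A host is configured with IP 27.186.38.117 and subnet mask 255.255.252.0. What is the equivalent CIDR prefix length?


Binary: 11111111.11111111.11111100.00000000
Count leading 1s
Prefix: /22


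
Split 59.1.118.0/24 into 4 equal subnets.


New prefix = 24 + 2 = 26
Each subnet has 64 addresses
  59.1.118.0/26
  59.1.118.64/26
  59.1.118.128/26
  59.1.118.192/26
Subnets: 59.1.118.0/26, 59.1.118.64/26, 59.1.118.128/26, 59.1.118.192/26


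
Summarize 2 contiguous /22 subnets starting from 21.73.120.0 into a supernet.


Original prefix: /22
Number of subnets: 2 = 2^1
New prefix = 22 - 1 = 21
Supernet: 21.73.120.0/21


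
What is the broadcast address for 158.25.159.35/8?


Network: 158.0.0.0/8
Host bits = 24
Set all host bits to 1:
Broadcast: 158.255.255.255


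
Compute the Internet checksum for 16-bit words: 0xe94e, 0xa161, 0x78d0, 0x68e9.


Sum all words (with carry folding):
+ 0xe94e = 0xe94e
+ 0xa161 = 0x8ab0
+ 0x78d0 = 0x0381
+ 0x68e9 = 0x6c6a
One's complement: ~0x6c6a
Checksum = 0x9395


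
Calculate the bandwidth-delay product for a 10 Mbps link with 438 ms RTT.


BDP = bandwidth * RTT
= 10 Mbps * 438 ms
= 10 * 1e6 * 438 / 1000 bits
= 4380000 bits
= 547500 bytes
= 534.668 KB
BDP = 4380000 bits (547500 bytes)


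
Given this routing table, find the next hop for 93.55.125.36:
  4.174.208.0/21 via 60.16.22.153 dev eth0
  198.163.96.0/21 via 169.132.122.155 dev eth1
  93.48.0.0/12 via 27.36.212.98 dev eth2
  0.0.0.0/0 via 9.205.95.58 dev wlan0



Longest prefix match for 93.55.125.36:
  /21 4.174.208.0: no
  /21 198.163.96.0: no
  /12 93.48.0.0: MATCH
  /0 0.0.0.0: MATCH
Selected: next-hop 27.36.212.98 via eth2 (matched /12)


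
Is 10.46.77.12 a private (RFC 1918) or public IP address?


RFC 1918 private ranges:
  10.0.0.0/8 (10.0.0.0 - 10.255.255.255)
  172.16.0.0/12 (172.16.0.0 - 172.31.255.255)
  192.168.0.0/16 (192.168.0.0 - 192.168.255.255)
Private (in 10.0.0.0/8)


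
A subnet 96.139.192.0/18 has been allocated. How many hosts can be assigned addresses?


Host bits = 32 - 18 = 14
Total addresses = 2^14 = 16384
Usable = total - 2 (network and broadcast)
Usable hosts: 16382


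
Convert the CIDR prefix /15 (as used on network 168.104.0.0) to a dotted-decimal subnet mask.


/15 means 15 network bits, 17 host bits
Binary: 11111111111111100000000000000000
Mask: 255.254.0.0
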